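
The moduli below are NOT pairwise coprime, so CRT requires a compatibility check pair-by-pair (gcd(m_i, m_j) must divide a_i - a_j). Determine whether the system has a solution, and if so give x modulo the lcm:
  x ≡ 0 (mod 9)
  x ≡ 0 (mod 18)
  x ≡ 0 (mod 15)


Moduli 9, 18, 15 are not pairwise coprime, so CRT works modulo lcm(m_i) when all pairwise compatibility conditions hold.
Pairwise compatibility: gcd(m_i, m_j) must divide a_i - a_j for every pair.
Merge one congruence at a time:
  Start: x ≡ 0 (mod 9).
  Combine with x ≡ 0 (mod 18): gcd(9, 18) = 9; 0 - 0 = 0, which IS divisible by 9, so compatible.
    Write x = 0 + 9·t and substitute into x ≡ 0 (mod 18): 9·t ≡ 0 − 0 = 0 (mod 18).
    Divide the congruence (and modulus) by g = 9: 1·t ≡ 0 (mod 2).
    So t ≡ 0 (mod 2).
    Then x = 0 + 9·0 = 0, valid modulo lcm(9, 18) = 18: x ≡ 0 (mod 18).
  Combine with x ≡ 0 (mod 15): gcd(18, 15) = 3; 0 - 0 = 0, which IS divisible by 3, so compatible.
    Write x = 0 + 18·t and substitute into x ≡ 0 (mod 15): 18·t ≡ 0 − 0 = 0 (mod 15).
    Divide the congruence (and modulus) by g = 3: 6·t ≡ 0 (mod 5).
    Reduce coefficients mod 5: 1·t ≡ 0 (mod 5).
    So t ≡ 0 (mod 5).
    Then x = 0 + 18·0 = 0, valid modulo lcm(18, 15) = 90: x ≡ 0 (mod 90).
Verify: 0 mod 9 = 0, 0 mod 18 = 0, 0 mod 15 = 0.

x ≡ 0 (mod 90).


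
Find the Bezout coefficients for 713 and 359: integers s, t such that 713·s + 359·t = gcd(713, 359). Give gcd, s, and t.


Euclidean algorithm on (713, 359) — divide until remainder is 0:
  713 = 1 · 359 + 354
  359 = 1 · 354 + 5
  354 = 70 · 5 + 4
  5 = 1 · 4 + 1
  4 = 4 · 1 + 0
gcd(713, 359) = 1.
Track Bezout coefficients alongside the remainders: start with r₀ = 713 = a·1 + b·0 (s = 1, t = 0) and r₁ = 359 = a·0 + b·1 (s = 0, t = 1); each new remainder r_{k+1} = r_{k-1} − q_k·r_k inherits s_{k+1} = s_{k-1} − q_k·s_k, t_{k+1} = t_{k-1} − q_k·t_k, so r_k = a·s_k + b·t_k at every step:
  q = 1: r = 354, s = 1 − 1·0 = 1, t = 0 − 1·1 = -1  (check: 713·1 + 359·(-1) = 354)
  q = 1: r = 5, s = 0 − 1·1 = -1, t = 1 − 1·(-1) = 2  (check: 713·(-1) + 359·2 = 5)
  q = 70: r = 4, s = 1 − 70·(-1) = 71, t = -1 − 70·2 = -141  (check: 713·71 + 359·(-141) = 4)
  q = 1: r = 1, s = -1 − 1·71 = -72, t = 2 − 1·(-141) = 143  (check: 713·(-72) + 359·143 = 1)
The row with r = 1 (the gcd) gives the Bezout coefficients s = -72, t = 143.
Result: 713 · (-72) + 359 · (143) = 1.

gcd(713, 359) = 1; s = -72, t = 143 (check: 713·(-72) + 359·143 = 1).


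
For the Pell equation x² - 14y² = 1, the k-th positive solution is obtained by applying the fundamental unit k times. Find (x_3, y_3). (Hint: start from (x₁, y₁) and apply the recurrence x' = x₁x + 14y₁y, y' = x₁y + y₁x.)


Step 1: Find the fundamental solution (x₁, y₁) of x² - 14y² = 1.
  Expand √14 as a continued fraction. a₀ = ⌊√14⌋ = 3; iterate m_{k+1} = d_k·a_k − m_k, d_{k+1} = (14 − m_{k+1}²)/d_k, a_{k+1} = ⌊(a₀ + m_{k+1})/d_{k+1}⌋ (starting m₀ = 0, d₀ = 1), with convergents p_k = a_k·p_{k-1} + p_{k-2}, q_k = a_k·q_{k-1} + q_{k-2} (p₋₁ = 1, q₋₁ = 0):
  k = 0: a₀ = 3; p₀/q₀ = 3/1; p₀² − 14·q₀² = 9 − 14 = -5.
  k = 1: m = 3, d = 5, a = ⌊(3 + 3)/5⌋ = 1; p/q = (1·3 + 1)/(1·1 + 0) = 4/1; p² − 14·q² = 16 − 14 = 2.
  k = 2: m = 2, d = 2, a = ⌊(3 + 2)/2⌋ = 2; p/q = (2·4 + 3)/(2·1 + 1) = 11/3; p² − 14·q² = 121 − 126 = -5.
  k = 3: m = 2, d = 5, a = ⌊(3 + 2)/5⌋ = 1; p/q = (1·11 + 4)/(1·3 + 1) = 15/4; p² − 14·q² = 225 − 224 = 1.
  The first convergent with p² − 14·q² = 1 gives the fundamental solution (x₁, y₁) = (15, 4).
Step 2: Apply the recurrence (x_{n+1}, y_{n+1}) = (x₁x_n + 14y₁y_n, x₁y_n + y₁x_n) repeatedly.
  From (x_1, y_1) = (15, 4): x_2 = 15·15 + 14·4·4 = 449; y_2 = 15·4 + 4·15 = 120.
  From (x_2, y_2) = (449, 120): x_3 = 15·449 + 14·4·120 = 13455; y_3 = 15·120 + 4·449 = 3596.
Step 3: Verify x_3² - 14·y_3² = 181037025 - 181037024 = 1 (should be 1). ✓

(x_1, y_1) = (15, 4); (x_3, y_3) = (13455, 3596).


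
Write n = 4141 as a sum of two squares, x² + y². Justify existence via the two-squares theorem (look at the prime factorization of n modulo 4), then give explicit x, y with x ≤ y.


Step 1: Factor n = 4141 = 41 · 101.
Step 2: Check the mod-4 condition on each prime factor: 41 ≡ 1 (mod 4), exponent 1; 101 ≡ 1 (mod 4), exponent 1.
All primes ≡ 3 (mod 4) appear to even exponent (or don't appear), so by the two-squares theorem n IS expressible as a sum of two squares.
Step 3: Build a representation. Here n = 41 · 101 is a product of primes ≡ 1 (mod 4). Each prime p ≡ 1 (mod 4) is itself a sum of two squares; find a² by testing p − a² for a perfect square:
  41: 41 − 1² = 40, 41 − 2² = 37, 41 − 3² = 32, 41 − 4² = 25 = 5² ⇒ 41 = 4² + 5².
  101: 101 − 1² = 100 = 10² ⇒ 101 = 1² + 10².
  Combine using the Brahmagupta–Fibonacci identity (a² + b²)(c² + d²) = (ac − bd)² + (ad + bc)² = (ac + bd)² + (ad − bc)²:
  41 · 101 = 4141: from (4² + 5²)(1² + 10²), take (4·1 − 5·10, 4·10 + 5·1) = (4 − 50, 40 + 5) = (-46, 45); dropping signs (only squares matter) gives (46, 45); check 46² + 45² = 2116 + 2025 = 4141 ✓.
Step 4: Order so x ≤ y and verify: 45² + 46² = 2025 + 2116 = 4141 = n. ✓

n = 4141 = 45² + 46² (one valid representation with x ≤ y).


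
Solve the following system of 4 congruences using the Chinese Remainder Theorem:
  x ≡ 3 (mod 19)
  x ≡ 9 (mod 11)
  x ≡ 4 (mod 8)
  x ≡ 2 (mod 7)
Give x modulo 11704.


Product of moduli M = 19 · 11 · 8 · 7 = 11704.
Merge one congruence at a time:
  Start: x ≡ 3 (mod 19).
  Combine with x ≡ 9 (mod 11); new modulus lcm = 209.
    Write x = 3 + 19·t and substitute into x ≡ 9 (mod 11): 19·t ≡ 9 − 3 = 6 (mod 11).
    Reduce coefficients mod 11: 8·t ≡ 6 (mod 11).
    The inverse of 8 mod 11 is 7 (since 8·7 = 56 = 5·11 + 1), so t ≡ 7·6 = 42 ≡ 9 (mod 11).
    Then x = 3 + 19·9 = 174, valid modulo lcm(19, 11) = 209: x ≡ 174 (mod 209).
  Combine with x ≡ 4 (mod 8); new modulus lcm = 1672.
    Write x = 174 + 209·t and substitute into x ≡ 4 (mod 8): 209·t ≡ 4 − 174 = -170 (mod 8).
    Reduce coefficients mod 8: 1·t ≡ 6 (mod 8).
    So t ≡ 6 (mod 8).
    Then x = 174 + 209·6 = 1428, valid modulo lcm(209, 8) = 1672: x ≡ 1428 (mod 1672).
  Combine with x ≡ 2 (mod 7); new modulus lcm = 11704.
    Write x = 1428 + 1672·t and substitute into x ≡ 2 (mod 7): 1672·t ≡ 2 − 1428 = -1426 (mod 7).
    Reduce coefficients mod 7: 6·t ≡ 2 (mod 7).
    The inverse of 6 mod 7 is 6 (since 6·6 = 36 = 5·7 + 1), so t ≡ 6·2 = 12 ≡ 5 (mod 7).
    Then x = 1428 + 1672·5 = 9788, valid modulo lcm(1672, 7) = 11704: x ≡ 9788 (mod 11704).
Verify against each original: 9788 mod 19 = 3, 9788 mod 11 = 9, 9788 mod 8 = 4, 9788 mod 7 = 2.

x ≡ 9788 (mod 11704).


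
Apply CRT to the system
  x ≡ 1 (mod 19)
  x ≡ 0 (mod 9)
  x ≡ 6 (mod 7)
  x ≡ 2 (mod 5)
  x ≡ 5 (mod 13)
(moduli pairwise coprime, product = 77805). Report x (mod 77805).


Product of moduli M = 19 · 9 · 7 · 5 · 13 = 77805.
Merge one congruence at a time:
  Start: x ≡ 1 (mod 19).
  Combine with x ≡ 0 (mod 9); new modulus lcm = 171.
    Write x = 1 + 19·t and substitute into x ≡ 0 (mod 9): 19·t ≡ 0 − 1 = -1 (mod 9).
    Reduce coefficients mod 9: 1·t ≡ 8 (mod 9).
    So t ≡ 8 (mod 9).
    Then x = 1 + 19·8 = 153, valid modulo lcm(19, 9) = 171: x ≡ 153 (mod 171).
  Combine with x ≡ 6 (mod 7); new modulus lcm = 1197.
    Write x = 153 + 171·t and substitute into x ≡ 6 (mod 7): 171·t ≡ 6 − 153 = -147 (mod 7).
    Reduce coefficients mod 7: 3·t ≡ 0 (mod 7).
    The inverse of 3 mod 7 is 5 (since 3·5 = 15 = 2·7 + 1), so t ≡ 5·0 = 0 ≡ 0 (mod 7).
    Then x = 153 + 171·0 = 153, valid modulo lcm(171, 7) = 1197: x ≡ 153 (mod 1197).
  Combine with x ≡ 2 (mod 5); new modulus lcm = 5985.
    Write x = 153 + 1197·t and substitute into x ≡ 2 (mod 5): 1197·t ≡ 2 − 153 = -151 (mod 5).
    Reduce coefficients mod 5: 2·t ≡ 4 (mod 5).
    The inverse of 2 mod 5 is 3 (since 2·3 = 6 = 1·5 + 1), so t ≡ 3·4 = 12 ≡ 2 (mod 5).
    Then x = 153 + 1197·2 = 2547, valid modulo lcm(1197, 5) = 5985: x ≡ 2547 (mod 5985).
  Combine with x ≡ 5 (mod 13); new modulus lcm = 77805.
    Write x = 2547 + 5985·t and substitute into x ≡ 5 (mod 13): 5985·t ≡ 5 − 2547 = -2542 (mod 13).
    Reduce coefficients mod 13: 5·t ≡ 6 (mod 13).
    The inverse of 5 mod 13 is 8 (since 5·8 = 40 = 3·13 + 1), so t ≡ 8·6 = 48 ≡ 9 (mod 13).
    Then x = 2547 + 5985·9 = 56412, valid modulo lcm(5985, 13) = 77805: x ≡ 56412 (mod 77805).
Verify against each original: 56412 mod 19 = 1, 56412 mod 9 = 0, 56412 mod 7 = 6, 56412 mod 5 = 2, 56412 mod 13 = 5.

x ≡ 56412 (mod 77805).


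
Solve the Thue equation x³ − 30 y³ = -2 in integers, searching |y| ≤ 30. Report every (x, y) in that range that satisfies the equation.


The equation is x³ - 30y³ = -2. For fixed y, x³ = 30·y³ − 2, so a solution requires the RHS to be a perfect cube.
Strategy: iterate y from -30 to 30, compute RHS = 30·y³ − 2, and check whether it is a (positive or negative) perfect cube.
Check small values of y:
  y = 0: RHS = -2 is not a perfect cube.
  y = 1: RHS = 28 is not a perfect cube.
  y = -1: RHS = -32 is not a perfect cube.
  y = 2: RHS = 238 is not a perfect cube.
  y = -2: RHS = -242 is not a perfect cube.
  y = 3: RHS = 808 is not a perfect cube.
  y = -3: RHS = -812 is not a perfect cube.
Continuing the search up to |y| = 30 finds no solutions either.
No (x, y) in the scanned range satisfies the equation.

No integer solutions with |y| ≤ 30.


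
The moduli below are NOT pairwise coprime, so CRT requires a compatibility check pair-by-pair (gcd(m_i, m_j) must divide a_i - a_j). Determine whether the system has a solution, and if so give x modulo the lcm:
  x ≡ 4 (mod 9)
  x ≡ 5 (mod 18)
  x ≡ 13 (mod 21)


Moduli 9, 18, 21 are not pairwise coprime, so CRT works modulo lcm(m_i) when all pairwise compatibility conditions hold.
Pairwise compatibility: gcd(m_i, m_j) must divide a_i - a_j for every pair.
Merge one congruence at a time:
  Start: x ≡ 4 (mod 9).
  Combine with x ≡ 5 (mod 18): gcd(9, 18) = 9, and 5 - 4 = 1 is NOT divisible by 9.
    ⇒ system is inconsistent (no integer solution).

No solution (the system is inconsistent).


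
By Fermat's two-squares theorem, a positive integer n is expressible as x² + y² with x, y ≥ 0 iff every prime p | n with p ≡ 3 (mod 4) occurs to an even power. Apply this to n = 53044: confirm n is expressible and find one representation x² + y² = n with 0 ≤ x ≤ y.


Step 1: Factor n = 53044 = 2^2 · 89 · 149.
Step 2: Check the mod-4 condition on each prime factor: 2 = 2 (special); 89 ≡ 1 (mod 4), exponent 1; 149 ≡ 1 (mod 4), exponent 1.
All primes ≡ 3 (mod 4) appear to even exponent (or don't appear), so by the two-squares theorem n IS expressible as a sum of two squares.
Step 3: Build a representation. Group n = k² · m with k = 2 and m = 89 · 149 = 13261 (a product of primes ≡ 1 (mod 4)); a representation of m scales to one of n via (k·x)² + (k·y)² = k²(x² + y²). Each prime p ≡ 1 (mod 4) is itself a sum of two squares; find a² by testing p − a² for a perfect square:
  89: 89 − 1² = 88, 89 − 2² = 85, 89 − 3² = 80, 89 − 4² = 73, 89 − 5² = 64 = 8² ⇒ 89 = 5² + 8².
  149: 149 − 1² = 148, 149 − 2² = 145, 149 − 3² = 140, 149 − 4² = 133, 149 − 5² = 124, 149 − 6² = 113, 149 − 7² = 100 = 10² ⇒ 149 = 7² + 10².
  Combine using the Brahmagupta–Fibonacci identity (a² + b²)(c² + d²) = (ac − bd)² + (ad + bc)² = (ac + bd)² + (ad − bc)²:
  89 · 149 = 13261: from (5² + 8²)(7² + 10²), take (5·7 − 8·10, 5·10 + 8·7) = (35 − 80, 50 + 56) = (-45, 106); dropping signs (only squares matter) gives (45, 106); check 45² + 106² = 2025 + 11236 = 13261 ✓.
  Scale by k = 2: (2·45, 2·106) = (90, 212).
Step 4: Order so x ≤ y and verify: 90² + 212² = 8100 + 44944 = 53044 = n. ✓

n = 53044 = 90² + 212² (one valid representation with x ≤ y).


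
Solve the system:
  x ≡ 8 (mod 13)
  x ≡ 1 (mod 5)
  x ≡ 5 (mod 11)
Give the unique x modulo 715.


Moduli 13, 5, 11 are pairwise coprime; by CRT there is a unique solution modulo M = 13 · 5 · 11 = 715.
Solve pairwise, accumulating the modulus:
  Start with x ≡ 8 (mod 13).
  Combine with x ≡ 1 (mod 5): since gcd(13, 5) = 1, we get a unique residue mod 65.
    Write x = 8 + 13·t and substitute into x ≡ 1 (mod 5): 13·t ≡ 1 − 8 = -7 (mod 5).
    Reduce coefficients mod 5: 3·t ≡ 3 (mod 5).
    The inverse of 3 mod 5 is 2 (since 3·2 = 6 = 1·5 + 1), so t ≡ 2·3 = 6 ≡ 1 (mod 5).
    Then x = 8 + 13·1 = 21, valid modulo lcm(13, 5) = 65: x ≡ 21 (mod 65).
  Combine with x ≡ 5 (mod 11): since gcd(65, 11) = 1, we get a unique residue mod 715.
    Write x = 21 + 65·t and substitute into x ≡ 5 (mod 11): 65·t ≡ 5 − 21 = -16 (mod 11).
    Reduce coefficients mod 11: 10·t ≡ 6 (mod 11).
    The inverse of 10 mod 11 is 10 (since 10·10 = 100 = 9·11 + 1), so t ≡ 10·6 = 60 ≡ 5 (mod 11).
    Then x = 21 + 65·5 = 346, valid modulo lcm(65, 11) = 715: x ≡ 346 (mod 715).
Verify: 346 mod 13 = 8 ✓, 346 mod 5 = 1 ✓, 346 mod 11 = 5 ✓.

x ≡ 346 (mod 715).


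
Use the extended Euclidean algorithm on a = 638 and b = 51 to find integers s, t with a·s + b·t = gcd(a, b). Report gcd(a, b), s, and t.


Euclidean algorithm on (638, 51) — divide until remainder is 0:
  638 = 12 · 51 + 26
  51 = 1 · 26 + 25
  26 = 1 · 25 + 1
  25 = 25 · 1 + 0
gcd(638, 51) = 1.
Track Bezout coefficients alongside the remainders: start with r₀ = 638 = a·1 + b·0 (s = 1, t = 0) and r₁ = 51 = a·0 + b·1 (s = 0, t = 1); each new remainder r_{k+1} = r_{k-1} − q_k·r_k inherits s_{k+1} = s_{k-1} − q_k·s_k, t_{k+1} = t_{k-1} − q_k·t_k, so r_k = a·s_k + b·t_k at every step:
  q = 12: r = 26, s = 1 − 12·0 = 1, t = 0 − 12·1 = -12  (check: 638·1 + 51·(-12) = 26)
  q = 1: r = 25, s = 0 − 1·1 = -1, t = 1 − 1·(-12) = 13  (check: 638·(-1) + 51·13 = 25)
  q = 1: r = 1, s = 1 − 1·(-1) = 2, t = -12 − 1·13 = -25  (check: 638·2 + 51·(-25) = 1)
The row with r = 1 (the gcd) gives the Bezout coefficients s = 2, t = -25.
Result: 638 · (2) + 51 · (-25) = 1.

gcd(638, 51) = 1; s = 2, t = -25 (check: 638·2 + 51·(-25) = 1).


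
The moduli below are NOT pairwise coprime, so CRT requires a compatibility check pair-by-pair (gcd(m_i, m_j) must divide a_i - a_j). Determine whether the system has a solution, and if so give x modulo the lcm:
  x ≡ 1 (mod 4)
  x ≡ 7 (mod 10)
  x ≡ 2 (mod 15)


Moduli 4, 10, 15 are not pairwise coprime, so CRT works modulo lcm(m_i) when all pairwise compatibility conditions hold.
Pairwise compatibility: gcd(m_i, m_j) must divide a_i - a_j for every pair.
Merge one congruence at a time:
  Start: x ≡ 1 (mod 4).
  Combine with x ≡ 7 (mod 10): gcd(4, 10) = 2; 7 - 1 = 6, which IS divisible by 2, so compatible.
    Write x = 1 + 4·t and substitute into x ≡ 7 (mod 10): 4·t ≡ 7 − 1 = 6 (mod 10).
    Divide the congruence (and modulus) by g = 2: 2·t ≡ 3 (mod 5).
    The inverse of 2 mod 5 is 3 (since 2·3 = 6 = 1·5 + 1), so t ≡ 3·3 = 9 ≡ 4 (mod 5).
    Then x = 1 + 4·4 = 17, valid modulo lcm(4, 10) = 20: x ≡ 17 (mod 20).
  Combine with x ≡ 2 (mod 15): gcd(20, 15) = 5; 2 - 17 = -15, which IS divisible by 5, so compatible.
    Write x = 17 + 20·t and substitute into x ≡ 2 (mod 15): 20·t ≡ 2 − 17 = -15 (mod 15).
    Divide the congruence (and modulus) by g = 5: 4·t ≡ -3 (mod 3).
    Reduce coefficients mod 3: 1·t ≡ 0 (mod 3).
    So t ≡ 0 (mod 3).
    Then x = 17 + 20·0 = 17, valid modulo lcm(20, 15) = 60: x ≡ 17 (mod 60).
Verify: 17 mod 4 = 1, 17 mod 10 = 7, 17 mod 15 = 2.

x ≡ 17 (mod 60).


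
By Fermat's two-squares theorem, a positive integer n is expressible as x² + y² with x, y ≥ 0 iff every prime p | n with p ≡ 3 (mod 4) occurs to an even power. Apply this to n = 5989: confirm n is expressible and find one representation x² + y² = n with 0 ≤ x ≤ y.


Step 1: Factor n = 5989 = 53 · 113.
Step 2: Check the mod-4 condition on each prime factor: 53 ≡ 1 (mod 4), exponent 1; 113 ≡ 1 (mod 4), exponent 1.
All primes ≡ 3 (mod 4) appear to even exponent (or don't appear), so by the two-squares theorem n IS expressible as a sum of two squares.
Step 3: Build a representation. Here n = 53 · 113 is a product of primes ≡ 1 (mod 4). Each prime p ≡ 1 (mod 4) is itself a sum of two squares; find a² by testing p − a² for a perfect square:
  53: 53 − 1² = 52, 53 − 2² = 49 = 7² ⇒ 53 = 2² + 7².
  113: 113 − 1² = 112, 113 − 2² = 109, 113 − 3² = 104, 113 − 4² = 97, 113 − 5² = 88, 113 − 6² = 77, 113 − 7² = 64 = 8² ⇒ 113 = 7² + 8².
  Combine using the Brahmagupta–Fibonacci identity (a² + b²)(c² + d²) = (ac − bd)² + (ad + bc)² = (ac + bd)² + (ad − bc)²:
  53 · 113 = 5989: from (2² + 7²)(7² + 8²), take (2·7 − 7·8, 2·8 + 7·7) = (14 − 56, 16 + 49) = (-42, 65); dropping signs (only squares matter) gives (42, 65); check 42² + 65² = 1764 + 4225 = 5989 ✓.
Step 4: Order so x ≤ y and verify: 42² + 65² = 1764 + 4225 = 5989 = n. ✓

n = 5989 = 42² + 65² (one valid representation with x ≤ y).


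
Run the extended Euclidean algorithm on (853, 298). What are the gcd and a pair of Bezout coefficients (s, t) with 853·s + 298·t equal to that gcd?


Euclidean algorithm on (853, 298) — divide until remainder is 0:
  853 = 2 · 298 + 257
  298 = 1 · 257 + 41
  257 = 6 · 41 + 11
  41 = 3 · 11 + 8
  11 = 1 · 8 + 3
  8 = 2 · 3 + 2
  3 = 1 · 2 + 1
  2 = 2 · 1 + 0
gcd(853, 298) = 1.
Track Bezout coefficients alongside the remainders: start with r₀ = 853 = a·1 + b·0 (s = 1, t = 0) and r₁ = 298 = a·0 + b·1 (s = 0, t = 1); each new remainder r_{k+1} = r_{k-1} − q_k·r_k inherits s_{k+1} = s_{k-1} − q_k·s_k, t_{k+1} = t_{k-1} − q_k·t_k, so r_k = a·s_k + b·t_k at every step:
  q = 2: r = 257, s = 1 − 2·0 = 1, t = 0 − 2·1 = -2  (check: 853·1 + 298·(-2) = 257)
  q = 1: r = 41, s = 0 − 1·1 = -1, t = 1 − 1·(-2) = 3  (check: 853·(-1) + 298·3 = 41)
  q = 6: r = 11, s = 1 − 6·(-1) = 7, t = -2 − 6·3 = -20  (check: 853·7 + 298·(-20) = 11)
  q = 3: r = 8, s = -1 − 3·7 = -22, t = 3 − 3·(-20) = 63  (check: 853·(-22) + 298·63 = 8)
  q = 1: r = 3, s = 7 − 1·(-22) = 29, t = -20 − 1·63 = -83  (check: 853·29 + 298·(-83) = 3)
  q = 2: r = 2, s = -22 − 2·29 = -80, t = 63 − 2·(-83) = 229  (check: 853·(-80) + 298·229 = 2)
  q = 1: r = 1, s = 29 − 1·(-80) = 109, t = -83 − 1·229 = -312  (check: 853·109 + 298·(-312) = 1)
The row with r = 1 (the gcd) gives the Bezout coefficients s = 109, t = -312.
Result: 853 · (109) + 298 · (-312) = 1.

gcd(853, 298) = 1; s = 109, t = -312 (check: 853·109 + 298·(-312) = 1).


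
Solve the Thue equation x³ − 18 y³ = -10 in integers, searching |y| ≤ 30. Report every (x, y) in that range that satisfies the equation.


The equation is x³ - 18y³ = -10. For fixed y, x³ = 18·y³ − 10, so a solution requires the RHS to be a perfect cube.
Strategy: iterate y from -30 to 30, compute RHS = 18·y³ − 10, and check whether it is a (positive or negative) perfect cube.
Check small values of y:
  y = 0: RHS = -10 is not a perfect cube.
  y = 1: RHS = 8 = (2)³ ⇒ x = 2 works.
  y = -1: RHS = -28 is not a perfect cube.
  y = 2: RHS = 134 is not a perfect cube.
  y = -2: RHS = -154 is not a perfect cube.
  y = 3: RHS = 476 is not a perfect cube.
  y = -3: RHS = -496 is not a perfect cube.
Continuing the search up to |y| = 30 finds no further solutions beyond those listed.
Collected solutions: (2, 1).

Solutions (with |y| ≤ 30): (2, 1).


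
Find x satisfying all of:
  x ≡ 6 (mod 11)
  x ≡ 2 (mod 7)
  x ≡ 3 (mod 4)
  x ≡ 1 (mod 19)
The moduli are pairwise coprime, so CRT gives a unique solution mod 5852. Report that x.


Product of moduli M = 11 · 7 · 4 · 19 = 5852.
Merge one congruence at a time:
  Start: x ≡ 6 (mod 11).
  Combine with x ≡ 2 (mod 7); new modulus lcm = 77.
    Write x = 6 + 11·t and substitute into x ≡ 2 (mod 7): 11·t ≡ 2 − 6 = -4 (mod 7).
    Reduce coefficients mod 7: 4·t ≡ 3 (mod 7).
    The inverse of 4 mod 7 is 2 (since 4·2 = 8 = 1·7 + 1), so t ≡ 2·3 = 6 ≡ 6 (mod 7).
    Then x = 6 + 11·6 = 72, valid modulo lcm(11, 7) = 77: x ≡ 72 (mod 77).
  Combine with x ≡ 3 (mod 4); new modulus lcm = 308.
    Write x = 72 + 77·t and substitute into x ≡ 3 (mod 4): 77·t ≡ 3 − 72 = -69 (mod 4).
    Reduce coefficients mod 4: 1·t ≡ 3 (mod 4).
    So t ≡ 3 (mod 4).
    Then x = 72 + 77·3 = 303, valid modulo lcm(77, 4) = 308: x ≡ 303 (mod 308).
  Combine with x ≡ 1 (mod 19); new modulus lcm = 5852.
    Write x = 303 + 308·t and substitute into x ≡ 1 (mod 19): 308·t ≡ 1 − 303 = -302 (mod 19).
    Reduce coefficients mod 19: 4·t ≡ 2 (mod 19).
    The inverse of 4 mod 19 is 5 (since 4·5 = 20 = 1·19 + 1), so t ≡ 5·2 = 10 ≡ 10 (mod 19).
    Then x = 303 + 308·10 = 3383, valid modulo lcm(308, 19) = 5852: x ≡ 3383 (mod 5852).
Verify against each original: 3383 mod 11 = 6, 3383 mod 7 = 2, 3383 mod 4 = 3, 3383 mod 19 = 1.

x ≡ 3383 (mod 5852).


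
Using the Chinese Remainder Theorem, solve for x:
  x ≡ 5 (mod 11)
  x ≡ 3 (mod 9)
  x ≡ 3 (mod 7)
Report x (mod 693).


Moduli 11, 9, 7 are pairwise coprime; by CRT there is a unique solution modulo M = 11 · 9 · 7 = 693.
Solve pairwise, accumulating the modulus:
  Start with x ≡ 5 (mod 11).
  Combine with x ≡ 3 (mod 9): since gcd(11, 9) = 1, we get a unique residue mod 99.
    Write x = 5 + 11·t and substitute into x ≡ 3 (mod 9): 11·t ≡ 3 − 5 = -2 (mod 9).
    Reduce coefficients mod 9: 2·t ≡ 7 (mod 9).
    The inverse of 2 mod 9 is 5 (since 2·5 = 10 = 1·9 + 1), so t ≡ 5·7 = 35 ≡ 8 (mod 9).
    Then x = 5 + 11·8 = 93, valid modulo lcm(11, 9) = 99: x ≡ 93 (mod 99).
  Combine with x ≡ 3 (mod 7): since gcd(99, 7) = 1, we get a unique residue mod 693.
    Write x = 93 + 99·t and substitute into x ≡ 3 (mod 7): 99·t ≡ 3 − 93 = -90 (mod 7).
    Reduce coefficients mod 7: 1·t ≡ 1 (mod 7).
    So t ≡ 1 (mod 7).
    Then x = 93 + 99·1 = 192, valid modulo lcm(99, 7) = 693: x ≡ 192 (mod 693).
Verify: 192 mod 11 = 5 ✓, 192 mod 9 = 3 ✓, 192 mod 7 = 3 ✓.

x ≡ 192 (mod 693).


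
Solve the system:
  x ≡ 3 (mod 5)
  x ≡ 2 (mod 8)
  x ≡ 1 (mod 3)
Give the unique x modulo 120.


Moduli 5, 8, 3 are pairwise coprime; by CRT there is a unique solution modulo M = 5 · 8 · 3 = 120.
Solve pairwise, accumulating the modulus:
  Start with x ≡ 3 (mod 5).
  Combine with x ≡ 2 (mod 8): since gcd(5, 8) = 1, we get a unique residue mod 40.
    Write x = 3 + 5·t and substitute into x ≡ 2 (mod 8): 5·t ≡ 2 − 3 = -1 (mod 8).
    Reduce coefficients mod 8: 5·t ≡ 7 (mod 8).
    The inverse of 5 mod 8 is 5 (since 5·5 = 25 = 3·8 + 1), so t ≡ 5·7 = 35 ≡ 3 (mod 8).
    Then x = 3 + 5·3 = 18, valid modulo lcm(5, 8) = 40: x ≡ 18 (mod 40).
  Combine with x ≡ 1 (mod 3): since gcd(40, 3) = 1, we get a unique residue mod 120.
    Write x = 18 + 40·t and substitute into x ≡ 1 (mod 3): 40·t ≡ 1 − 18 = -17 (mod 3).
    Reduce coefficients mod 3: 1·t ≡ 1 (mod 3).
    So t ≡ 1 (mod 3).
    Then x = 18 + 40·1 = 58, valid modulo lcm(40, 3) = 120: x ≡ 58 (mod 120).
Verify: 58 mod 5 = 3 ✓, 58 mod 8 = 2 ✓, 58 mod 3 = 1 ✓.

x ≡ 58 (mod 120).


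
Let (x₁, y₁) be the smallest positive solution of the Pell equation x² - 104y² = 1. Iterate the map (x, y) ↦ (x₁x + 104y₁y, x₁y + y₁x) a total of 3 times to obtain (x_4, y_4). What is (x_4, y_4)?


Step 1: Find the fundamental solution (x₁, y₁) of x² - 104y² = 1.
  Expand √104 as a continued fraction. a₀ = ⌊√104⌋ = 10; iterate m_{k+1} = d_k·a_k − m_k, d_{k+1} = (104 − m_{k+1}²)/d_k, a_{k+1} = ⌊(a₀ + m_{k+1})/d_{k+1}⌋ (starting m₀ = 0, d₀ = 1), with convergents p_k = a_k·p_{k-1} + p_{k-2}, q_k = a_k·q_{k-1} + q_{k-2} (p₋₁ = 1, q₋₁ = 0):
  k = 0: a₀ = 10; p₀/q₀ = 10/1; p₀² − 104·q₀² = 100 − 104 = -4.
  k = 1: m = 10, d = 4, a = ⌊(10 + 10)/4⌋ = 5; p/q = (5·10 + 1)/(5·1 + 0) = 51/5; p² − 104·q² = 2601 − 2600 = 1.
  The first convergent with p² − 104·q² = 1 gives the fundamental solution (x₁, y₁) = (51, 5).
Step 2: Apply the recurrence (x_{n+1}, y_{n+1}) = (x₁x_n + 104y₁y_n, x₁y_n + y₁x_n) repeatedly.
  From (x_1, y_1) = (51, 5): x_2 = 51·51 + 104·5·5 = 5201; y_2 = 51·5 + 5·51 = 510.
  From (x_2, y_2) = (5201, 510): x_3 = 51·5201 + 104·5·510 = 530451; y_3 = 51·510 + 5·5201 = 52015.
  From (x_3, y_3) = (530451, 52015): x_4 = 51·530451 + 104·5·52015 = 54100801; y_4 = 51·52015 + 5·530451 = 5305020.
Step 3: Verify x_4² - 104·y_4² = 2926896668841601 - 2926896668841600 = 1 (should be 1). ✓

(x_1, y_1) = (51, 5); (x_4, y_4) = (54100801, 5305020).


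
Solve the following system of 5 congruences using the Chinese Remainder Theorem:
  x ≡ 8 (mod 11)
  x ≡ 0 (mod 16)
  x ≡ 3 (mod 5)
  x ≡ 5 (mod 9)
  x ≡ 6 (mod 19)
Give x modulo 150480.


Product of moduli M = 11 · 16 · 5 · 9 · 19 = 150480.
Merge one congruence at a time:
  Start: x ≡ 8 (mod 11).
  Combine with x ≡ 0 (mod 16); new modulus lcm = 176.
    Write x = 8 + 11·t and substitute into x ≡ 0 (mod 16): 11·t ≡ 0 − 8 = -8 (mod 16).
    Reduce coefficients mod 16: 11·t ≡ 8 (mod 16).
    The inverse of 11 mod 16 is 3 (since 11·3 = 33 = 2·16 + 1), so t ≡ 3·8 = 24 ≡ 8 (mod 16).
    Then x = 8 + 11·8 = 96, valid modulo lcm(11, 16) = 176: x ≡ 96 (mod 176).
  Combine with x ≡ 3 (mod 5); new modulus lcm = 880.
    Write x = 96 + 176·t and substitute into x ≡ 3 (mod 5): 176·t ≡ 3 − 96 = -93 (mod 5).
    Reduce coefficients mod 5: 1·t ≡ 2 (mod 5).
    So t ≡ 2 (mod 5).
    Then x = 96 + 176·2 = 448, valid modulo lcm(176, 5) = 880: x ≡ 448 (mod 880).
  Combine with x ≡ 5 (mod 9); new modulus lcm = 7920.
    Write x = 448 + 880·t and substitute into x ≡ 5 (mod 9): 880·t ≡ 5 − 448 = -443 (mod 9).
    Reduce coefficients mod 9: 7·t ≡ 7 (mod 9).
    The inverse of 7 mod 9 is 4 (since 7·4 = 28 = 3·9 + 1), so t ≡ 4·7 = 28 ≡ 1 (mod 9).
    Then x = 448 + 880·1 = 1328, valid modulo lcm(880, 9) = 7920: x ≡ 1328 (mod 7920).
  Combine with x ≡ 6 (mod 19); new modulus lcm = 150480.
    Write x = 1328 + 7920·t and substitute into x ≡ 6 (mod 19): 7920·t ≡ 6 − 1328 = -1322 (mod 19).
    Reduce coefficients mod 19: 16·t ≡ 8 (mod 19).
    The inverse of 16 mod 19 is 6 (since 16·6 = 96 = 5·19 + 1), so t ≡ 6·8 = 48 ≡ 10 (mod 19).
    Then x = 1328 + 7920·10 = 80528, valid modulo lcm(7920, 19) = 150480: x ≡ 80528 (mod 150480).
Verify against each original: 80528 mod 11 = 8, 80528 mod 16 = 0, 80528 mod 5 = 3, 80528 mod 9 = 5, 80528 mod 19 = 6.

x ≡ 80528 (mod 150480).


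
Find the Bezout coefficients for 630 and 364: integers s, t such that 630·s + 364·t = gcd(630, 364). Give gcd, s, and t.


Euclidean algorithm on (630, 364) — divide until remainder is 0:
  630 = 1 · 364 + 266
  364 = 1 · 266 + 98
  266 = 2 · 98 + 70
  98 = 1 · 70 + 28
  70 = 2 · 28 + 14
  28 = 2 · 14 + 0
gcd(630, 364) = 14.
Track Bezout coefficients alongside the remainders: start with r₀ = 630 = a·1 + b·0 (s = 1, t = 0) and r₁ = 364 = a·0 + b·1 (s = 0, t = 1); each new remainder r_{k+1} = r_{k-1} − q_k·r_k inherits s_{k+1} = s_{k-1} − q_k·s_k, t_{k+1} = t_{k-1} − q_k·t_k, so r_k = a·s_k + b·t_k at every step:
  q = 1: r = 266, s = 1 − 1·0 = 1, t = 0 − 1·1 = -1  (check: 630·1 + 364·(-1) = 266)
  q = 1: r = 98, s = 0 − 1·1 = -1, t = 1 − 1·(-1) = 2  (check: 630·(-1) + 364·2 = 98)
  q = 2: r = 70, s = 1 − 2·(-1) = 3, t = -1 − 2·2 = -5  (check: 630·3 + 364·(-5) = 70)
  q = 1: r = 28, s = -1 − 1·3 = -4, t = 2 − 1·(-5) = 7  (check: 630·(-4) + 364·7 = 28)
  q = 2: r = 14, s = 3 − 2·(-4) = 11, t = -5 − 2·7 = -19  (check: 630·11 + 364·(-19) = 14)
The row with r = 14 (the gcd) gives the Bezout coefficients s = 11, t = -19.
Result: 630 · (11) + 364 · (-19) = 14.

gcd(630, 364) = 14; s = 11, t = -19 (check: 630·11 + 364·(-19) = 14).


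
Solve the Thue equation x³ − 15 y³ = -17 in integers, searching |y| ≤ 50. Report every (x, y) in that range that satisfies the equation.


The equation is x³ - 15y³ = -17. For fixed y, x³ = 15·y³ − 17, so a solution requires the RHS to be a perfect cube.
Strategy: iterate y from -50 to 50, compute RHS = 15·y³ − 17, and check whether it is a (positive or negative) perfect cube.
Check small values of y:
  y = 0: RHS = -17 is not a perfect cube.
  y = 1: RHS = -2 is not a perfect cube.
  y = -1: RHS = -32 is not a perfect cube.
  y = 2: RHS = 103 is not a perfect cube.
  y = -2: RHS = -137 is not a perfect cube.
  y = 3: RHS = 388 is not a perfect cube.
  y = -3: RHS = -422 is not a perfect cube.
Continuing the search up to |y| = 50 finds no solutions either.
No (x, y) in the scanned range satisfies the equation.

No integer solutions with |y| ≤ 50.


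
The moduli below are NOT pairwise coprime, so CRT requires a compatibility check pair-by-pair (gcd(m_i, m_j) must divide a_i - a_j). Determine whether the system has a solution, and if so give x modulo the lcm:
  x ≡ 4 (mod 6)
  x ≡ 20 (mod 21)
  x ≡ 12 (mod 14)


Moduli 6, 21, 14 are not pairwise coprime, so CRT works modulo lcm(m_i) when all pairwise compatibility conditions hold.
Pairwise compatibility: gcd(m_i, m_j) must divide a_i - a_j for every pair.
Merge one congruence at a time:
  Start: x ≡ 4 (mod 6).
  Combine with x ≡ 20 (mod 21): gcd(6, 21) = 3, and 20 - 4 = 16 is NOT divisible by 3.
    ⇒ system is inconsistent (no integer solution).

No solution (the system is inconsistent).


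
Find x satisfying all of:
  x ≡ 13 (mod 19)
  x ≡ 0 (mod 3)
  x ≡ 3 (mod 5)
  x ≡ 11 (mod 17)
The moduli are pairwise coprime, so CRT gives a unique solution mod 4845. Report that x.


Product of moduli M = 19 · 3 · 5 · 17 = 4845.
Merge one congruence at a time:
  Start: x ≡ 13 (mod 19).
  Combine with x ≡ 0 (mod 3); new modulus lcm = 57.
    Write x = 13 + 19·t and substitute into x ≡ 0 (mod 3): 19·t ≡ 0 − 13 = -13 (mod 3).
    Reduce coefficients mod 3: 1·t ≡ 2 (mod 3).
    So t ≡ 2 (mod 3).
    Then x = 13 + 19·2 = 51, valid modulo lcm(19, 3) = 57: x ≡ 51 (mod 57).
  Combine with x ≡ 3 (mod 5); new modulus lcm = 285.
    Write x = 51 + 57·t and substitute into x ≡ 3 (mod 5): 57·t ≡ 3 − 51 = -48 (mod 5).
    Reduce coefficients mod 5: 2·t ≡ 2 (mod 5).
    The inverse of 2 mod 5 is 3 (since 2·3 = 6 = 1·5 + 1), so t ≡ 3·2 = 6 ≡ 1 (mod 5).
    Then x = 51 + 57·1 = 108, valid modulo lcm(57, 5) = 285: x ≡ 108 (mod 285).
  Combine with x ≡ 11 (mod 17); new modulus lcm = 4845.
    Write x = 108 + 285·t and substitute into x ≡ 11 (mod 17): 285·t ≡ 11 − 108 = -97 (mod 17).
    Reduce coefficients mod 17: 13·t ≡ 5 (mod 17).
    The inverse of 13 mod 17 is 4 (since 13·4 = 52 = 3·17 + 1), so t ≡ 4·5 = 20 ≡ 3 (mod 17).
    Then x = 108 + 285·3 = 963, valid modulo lcm(285, 17) = 4845: x ≡ 963 (mod 4845).
Verify against each original: 963 mod 19 = 13, 963 mod 3 = 0, 963 mod 5 = 3, 963 mod 17 = 11.

x ≡ 963 (mod 4845).


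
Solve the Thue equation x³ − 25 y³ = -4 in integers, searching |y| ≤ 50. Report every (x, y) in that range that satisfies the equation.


The equation is x³ - 25y³ = -4. For fixed y, x³ = 25·y³ − 4, so a solution requires the RHS to be a perfect cube.
Strategy: iterate y from -50 to 50, compute RHS = 25·y³ − 4, and check whether it is a (positive or negative) perfect cube.
Check small values of y:
  y = 0: RHS = -4 is not a perfect cube.
  y = 1: RHS = 21 is not a perfect cube.
  y = -1: RHS = -29 is not a perfect cube.
  y = 2: RHS = 196 is not a perfect cube.
  y = -2: RHS = -204 is not a perfect cube.
  y = 3: RHS = 671 is not a perfect cube.
  y = -3: RHS = -679 is not a perfect cube.
Continuing the search up to |y| = 50 finds no solutions either.
No (x, y) in the scanned range satisfies the equation.

No integer solutions with |y| ≤ 50.


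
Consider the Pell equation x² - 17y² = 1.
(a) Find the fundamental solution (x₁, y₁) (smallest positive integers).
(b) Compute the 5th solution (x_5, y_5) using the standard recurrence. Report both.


Step 1: Find the fundamental solution (x₁, y₁) of x² - 17y² = 1.
  Expand √17 as a continued fraction. a₀ = ⌊√17⌋ = 4; iterate m_{k+1} = d_k·a_k − m_k, d_{k+1} = (17 − m_{k+1}²)/d_k, a_{k+1} = ⌊(a₀ + m_{k+1})/d_{k+1}⌋ (starting m₀ = 0, d₀ = 1), with convergents p_k = a_k·p_{k-1} + p_{k-2}, q_k = a_k·q_{k-1} + q_{k-2} (p₋₁ = 1, q₋₁ = 0):
  k = 0: a₀ = 4; p₀/q₀ = 4/1; p₀² − 17·q₀² = 16 − 17 = -1.
  k = 1: m = 4, d = 1, a = ⌊(4 + 4)/1⌋ = 8; p/q = (8·4 + 1)/(8·1 + 0) = 33/8; p² − 17·q² = 1089 − 1088 = 1.
  The first convergent with p² − 17·q² = 1 gives the fundamental solution (x₁, y₁) = (33, 8).
Step 2: Apply the recurrence (x_{n+1}, y_{n+1}) = (x₁x_n + 17y₁y_n, x₁y_n + y₁x_n) repeatedly.
  From (x_1, y_1) = (33, 8): x_2 = 33·33 + 17·8·8 = 2177; y_2 = 33·8 + 8·33 = 528.
  From (x_2, y_2) = (2177, 528): x_3 = 33·2177 + 17·8·528 = 143649; y_3 = 33·528 + 8·2177 = 34840.
  From (x_3, y_3) = (143649, 34840): x_4 = 33·143649 + 17·8·34840 = 9478657; y_4 = 33·34840 + 8·143649 = 2298912.
  From (x_4, y_4) = (9478657, 2298912): x_5 = 33·9478657 + 17·8·2298912 = 625447713; y_5 = 33·2298912 + 8·9478657 = 151693352.
Step 3: Verify x_5² - 17·y_5² = 391184841696930369 - 391184841696930368 = 1 (should be 1). ✓

(x_1, y_1) = (33, 8); (x_5, y_5) = (625447713, 151693352).


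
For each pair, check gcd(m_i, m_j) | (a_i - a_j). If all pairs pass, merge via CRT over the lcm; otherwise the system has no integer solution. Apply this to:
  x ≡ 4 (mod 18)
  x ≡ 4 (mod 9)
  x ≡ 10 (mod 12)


Moduli 18, 9, 12 are not pairwise coprime, so CRT works modulo lcm(m_i) when all pairwise compatibility conditions hold.
Pairwise compatibility: gcd(m_i, m_j) must divide a_i - a_j for every pair.
Merge one congruence at a time:
  Start: x ≡ 4 (mod 18).
  Combine with x ≡ 4 (mod 9): gcd(18, 9) = 9; 4 - 4 = 0, which IS divisible by 9, so compatible.
    Write x = 4 + 18·t and substitute into x ≡ 4 (mod 9): 18·t ≡ 4 − 4 = 0 (mod 9).
    Divide the congruence (and modulus) by g = 9: 2·t ≡ 0 (mod 1).
    Modulo 1 every t works; take t = 0.
    Then x = 4 + 18·0 = 4, valid modulo lcm(18, 9) = 18: x ≡ 4 (mod 18).
  Combine with x ≡ 10 (mod 12): gcd(18, 12) = 6; 10 - 4 = 6, which IS divisible by 6, so compatible.
    Write x = 4 + 18·t and substitute into x ≡ 10 (mod 12): 18·t ≡ 10 − 4 = 6 (mod 12).
    Divide the congruence (and modulus) by g = 6: 3·t ≡ 1 (mod 2).
    Reduce coefficients mod 2: 1·t ≡ 1 (mod 2).
    So t ≡ 1 (mod 2).
    Then x = 4 + 18·1 = 22, valid modulo lcm(18, 12) = 36: x ≡ 22 (mod 36).
Verify: 22 mod 18 = 4, 22 mod 9 = 4, 22 mod 12 = 10.

x ≡ 22 (mod 36).


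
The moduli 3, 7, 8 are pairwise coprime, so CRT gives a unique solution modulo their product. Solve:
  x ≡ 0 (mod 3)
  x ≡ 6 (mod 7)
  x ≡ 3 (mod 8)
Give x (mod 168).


Moduli 3, 7, 8 are pairwise coprime; by CRT there is a unique solution modulo M = 3 · 7 · 8 = 168.
Solve pairwise, accumulating the modulus:
  Start with x ≡ 0 (mod 3).
  Combine with x ≡ 6 (mod 7): since gcd(3, 7) = 1, we get a unique residue mod 21.
    Write x = 0 + 3·t and substitute into x ≡ 6 (mod 7): 3·t ≡ 6 − 0 = 6 (mod 7).
    The inverse of 3 mod 7 is 5 (since 3·5 = 15 = 2·7 + 1), so t ≡ 5·6 = 30 ≡ 2 (mod 7).
    Then x = 0 + 3·2 = 6, valid modulo lcm(3, 7) = 21: x ≡ 6 (mod 21).
  Combine with x ≡ 3 (mod 8): since gcd(21, 8) = 1, we get a unique residue mod 168.
    Write x = 6 + 21·t and substitute into x ≡ 3 (mod 8): 21·t ≡ 3 − 6 = -3 (mod 8).
    Reduce coefficients mod 8: 5·t ≡ 5 (mod 8).
    The inverse of 5 mod 8 is 5 (since 5·5 = 25 = 3·8 + 1), so t ≡ 5·5 = 25 ≡ 1 (mod 8).
    Then x = 6 + 21·1 = 27, valid modulo lcm(21, 8) = 168: x ≡ 27 (mod 168).
Verify: 27 mod 3 = 0 ✓, 27 mod 7 = 6 ✓, 27 mod 8 = 3 ✓.

x ≡ 27 (mod 168).


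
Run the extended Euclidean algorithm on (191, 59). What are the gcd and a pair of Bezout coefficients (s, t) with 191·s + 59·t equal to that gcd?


Euclidean algorithm on (191, 59) — divide until remainder is 0:
  191 = 3 · 59 + 14
  59 = 4 · 14 + 3
  14 = 4 · 3 + 2
  3 = 1 · 2 + 1
  2 = 2 · 1 + 0
gcd(191, 59) = 1.
Track Bezout coefficients alongside the remainders: start with r₀ = 191 = a·1 + b·0 (s = 1, t = 0) and r₁ = 59 = a·0 + b·1 (s = 0, t = 1); each new remainder r_{k+1} = r_{k-1} − q_k·r_k inherits s_{k+1} = s_{k-1} − q_k·s_k, t_{k+1} = t_{k-1} − q_k·t_k, so r_k = a·s_k + b·t_k at every step:
  q = 3: r = 14, s = 1 − 3·0 = 1, t = 0 − 3·1 = -3  (check: 191·1 + 59·(-3) = 14)
  q = 4: r = 3, s = 0 − 4·1 = -4, t = 1 − 4·(-3) = 13  (check: 191·(-4) + 59·13 = 3)
  q = 4: r = 2, s = 1 − 4·(-4) = 17, t = -3 − 4·13 = -55  (check: 191·17 + 59·(-55) = 2)
  q = 1: r = 1, s = -4 − 1·17 = -21, t = 13 − 1·(-55) = 68  (check: 191·(-21) + 59·68 = 1)
The row with r = 1 (the gcd) gives the Bezout coefficients s = -21, t = 68.
Result: 191 · (-21) + 59 · (68) = 1.

gcd(191, 59) = 1; s = -21, t = 68 (check: 191·(-21) + 59·68 = 1).


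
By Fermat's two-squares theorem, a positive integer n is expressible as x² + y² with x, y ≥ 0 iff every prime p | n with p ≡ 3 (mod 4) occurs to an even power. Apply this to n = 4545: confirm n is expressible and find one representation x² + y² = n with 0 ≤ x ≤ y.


Step 1: Factor n = 4545 = 3^2 · 5 · 101.
Step 2: Check the mod-4 condition on each prime factor: 3 ≡ 3 (mod 4), exponent 2 (must be even); 5 ≡ 1 (mod 4), exponent 1; 101 ≡ 1 (mod 4), exponent 1.
All primes ≡ 3 (mod 4) appear to even exponent (or don't appear), so by the two-squares theorem n IS expressible as a sum of two squares.
Step 3: Build a representation. Group n = k² · m with k = 3 and m = 5 · 101 = 505 (a product of primes ≡ 1 (mod 4)); a representation of m scales to one of n via (k·x)² + (k·y)² = k²(x² + y²). Each prime p ≡ 1 (mod 4) is itself a sum of two squares; find a² by testing p − a² for a perfect square:
  5: 5 − 1² = 4 = 2² ⇒ 5 = 1² + 2².
  101: 101 − 1² = 100 = 10² ⇒ 101 = 1² + 10².
  Combine using the Brahmagupta–Fibonacci identity (a² + b²)(c² + d²) = (ac − bd)² + (ad + bc)² = (ac + bd)² + (ad − bc)²:
  5 · 101 = 505: from (1² + 2²)(1² + 10²), take (1·1 − 2·10, 1·10 + 2·1) = (1 − 20, 10 + 2) = (-19, 12); dropping signs (only squares matter) gives (19, 12); check 19² + 12² = 361 + 144 = 505 ✓.
  Scale by k = 3: (3·19, 3·12) = (57, 36).
Step 4: Order so x ≤ y and verify: 36² + 57² = 1296 + 3249 = 4545 = n. ✓

n = 4545 = 36² + 57² (one valid representation with x ≤ y).


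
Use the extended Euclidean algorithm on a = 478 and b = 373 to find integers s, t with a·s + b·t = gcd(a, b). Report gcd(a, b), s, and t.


Euclidean algorithm on (478, 373) — divide until remainder is 0:
  478 = 1 · 373 + 105
  373 = 3 · 105 + 58
  105 = 1 · 58 + 47
  58 = 1 · 47 + 11
  47 = 4 · 11 + 3
  11 = 3 · 3 + 2
  3 = 1 · 2 + 1
  2 = 2 · 1 + 0
gcd(478, 373) = 1.
Track Bezout coefficients alongside the remainders: start with r₀ = 478 = a·1 + b·0 (s = 1, t = 0) and r₁ = 373 = a·0 + b·1 (s = 0, t = 1); each new remainder r_{k+1} = r_{k-1} − q_k·r_k inherits s_{k+1} = s_{k-1} − q_k·s_k, t_{k+1} = t_{k-1} − q_k·t_k, so r_k = a·s_k + b·t_k at every step:
  q = 1: r = 105, s = 1 − 1·0 = 1, t = 0 − 1·1 = -1  (check: 478·1 + 373·(-1) = 105)
  q = 3: r = 58, s = 0 − 3·1 = -3, t = 1 − 3·(-1) = 4  (check: 478·(-3) + 373·4 = 58)
  q = 1: r = 47, s = 1 − 1·(-3) = 4, t = -1 − 1·4 = -5  (check: 478·4 + 373·(-5) = 47)
  q = 1: r = 11, s = -3 − 1·4 = -7, t = 4 − 1·(-5) = 9  (check: 478·(-7) + 373·9 = 11)
  q = 4: r = 3, s = 4 − 4·(-7) = 32, t = -5 − 4·9 = -41  (check: 478·32 + 373·(-41) = 3)
  q = 3: r = 2, s = -7 − 3·32 = -103, t = 9 − 3·(-41) = 132  (check: 478·(-103) + 373·132 = 2)
  q = 1: r = 1, s = 32 − 1·(-103) = 135, t = -41 − 1·132 = -173  (check: 478·135 + 373·(-173) = 1)
The row with r = 1 (the gcd) gives the Bezout coefficients s = 135, t = -173.
Result: 478 · (135) + 373 · (-173) = 1.

gcd(478, 373) = 1; s = 135, t = -173 (check: 478·135 + 373·(-173) = 1).
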